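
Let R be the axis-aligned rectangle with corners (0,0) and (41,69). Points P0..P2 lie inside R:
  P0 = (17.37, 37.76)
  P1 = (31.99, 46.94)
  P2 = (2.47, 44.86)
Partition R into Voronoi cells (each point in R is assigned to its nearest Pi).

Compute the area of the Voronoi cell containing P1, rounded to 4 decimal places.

Area of P1's cell: 817.4172

1. box [0,41]×[0,69]: [(0, 0) (41, 0) (41, 69) (0, 69)]
2. ⊥bis P1·P0 via (24.68,42.35): [(41, 16.3589) (41, 69) (7.9463, 69)]  |A|=869.9923
3. ⊥bis P1·P2 via (17.23,45.9): [(16.5701, 55.2658) (41, 16.3589) (41, 69) (15.6024, 69)]  |A|=817.4172
4. canonical 4-gon: [(16.5701, 55.2658) (41, 16.3589) (41, 69) (15.6024, 69)]
5. shoelace: 817.4172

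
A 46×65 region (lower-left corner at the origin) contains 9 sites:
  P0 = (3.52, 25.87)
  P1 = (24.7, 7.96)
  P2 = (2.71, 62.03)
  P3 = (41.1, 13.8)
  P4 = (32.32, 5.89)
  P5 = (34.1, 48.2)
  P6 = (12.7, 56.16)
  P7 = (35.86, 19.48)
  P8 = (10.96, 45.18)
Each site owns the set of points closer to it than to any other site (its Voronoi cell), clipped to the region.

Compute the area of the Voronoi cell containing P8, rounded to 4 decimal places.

Area of P8's cell: 385.9450

1. box [0,46]×[0,65]: [(0, 0) (46, 0) (46, 65) (0, 65)]
2. ⊥bis P8·P0 via (7.24,35.525): [(0, 38.3145) (46, 20.5911) (46, 65) (0, 65)]  |A|=1635.1717
3. ⊥bis P8·P1 via (17.83,26.57): [(0, 38.3145) (24.2913, 28.9552) (46, 36.9691) (46, 65) (0, 65)]  |A|=1457.3987
4. ⊥bis P8·P2 via (6.835,53.605): [(0, 50.2585) (0, 38.3145) (24.2913, 28.9552) (46, 36.9691) (46, 65) (30.1084, 65)]  |A|=1235.4768
5. ⊥bis P8·P3 via (26.03,29.49): [(0, 50.2585) (0, 38.3145) (24.2913, 28.9552) (26.2111, 29.6639) (46, 48.6709) (46, 65) (30.1084, 65)]  |A|=1119.6945
6. ⊥bis P8·P4 via (21.64,25.535): [(0, 50.2585) (0, 38.3145) (24.2913, 28.9552) (26.2111, 29.6639) (46, 48.6709) (46, 65) (30.1084, 65)]  |A|=1119.6945
7. ⊥bis P8·P5 via (22.53,46.69): [(20.7391, 60.4126) (0, 50.2585) (0, 38.3145) (24.2913, 28.9552) (24.8191, 29.1501)]  |A|=497.9485
8. ⊥bis P8·P6 via (11.83,50.67): [(22.2256, 49.0226) (3.5276, 51.9857) (0, 50.2585) (0, 38.3145) (24.2913, 28.9552) (24.8191, 29.1501)]  |A|=393.666
9. ⊥bis P8·P7 via (23.41,32.33): [(24.2925, 33.1851) (22.2256, 49.0226) (3.5276, 51.9857) (0, 50.2585) (0, 38.3145) (21.1686, 30.1584)]  |A|=385.945
10. canonical 6-gon: [(24.2925, 33.1851) (22.2256, 49.0226) (3.5276, 51.9857) (0, 50.2585) (0, 38.3145) (21.1686, 30.1584)]
11. shoelace: 385.945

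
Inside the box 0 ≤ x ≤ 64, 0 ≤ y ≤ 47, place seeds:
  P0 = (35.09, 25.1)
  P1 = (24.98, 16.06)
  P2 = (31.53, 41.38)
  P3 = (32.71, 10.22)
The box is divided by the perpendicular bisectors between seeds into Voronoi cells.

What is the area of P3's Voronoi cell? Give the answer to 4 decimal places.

Area of P3's cell: 606.0772

1. box [0,64]×[0,47]: [(0, 0) (64, 0) (64, 47) (0, 47)]
2. ⊥bis P3·P0 via (33.9,17.66): [(0, 23.0822) (0, 0) (64, 0) (64, 12.8456)]  |A|=1149.6895
3. ⊥bis P3·P1 via (28.845,13.14): [(32.4367, 17.8941) (18.9178, 0) (64, 0) (64, 12.8456)]  |A|=606.0772
4. ⊥bis P3·P2 via (32.12,25.8): [(32.4367, 17.8941) (18.9178, 0) (64, 0) (64, 12.8456)]  |A|=606.0772
5. canonical 4-gon: [(32.4367, 17.8941) (18.9178, 0) (64, 0) (64, 12.8456)]
6. shoelace: 606.0772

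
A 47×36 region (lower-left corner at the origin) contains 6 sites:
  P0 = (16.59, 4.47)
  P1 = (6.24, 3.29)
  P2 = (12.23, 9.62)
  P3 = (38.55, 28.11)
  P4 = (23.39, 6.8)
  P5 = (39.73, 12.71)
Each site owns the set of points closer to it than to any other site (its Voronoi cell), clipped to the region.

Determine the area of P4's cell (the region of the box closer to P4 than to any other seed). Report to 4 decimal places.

1. box [0,47]×[0,36]: [(0, 0) (47, 0) (47, 36) (0, 36)]
2. ⊥bis P4·P0 via (19.99,5.635): [(21.9208, 0) (47, 0) (47, 36) (9.5855, 36)]  |A|=1124.8859
3. ⊥bis P4·P1 via (14.815,5.045): [(21.9208, 0) (47, 0) (47, 36) (9.5855, 36)]  |A|=1124.8859
4. ⊥bis P4·P2 via (17.81,8.21): [(18.3608, 10.3898) (21.9208, 0) (47, 0) (47, 36) (24.8322, 36)]  |A|=929.6503
5. ⊥bis P4·P3 via (30.97,17.455): [(21.7954, 23.9819) (18.3608, 10.3898) (21.9208, 0) (47, 0) (47, 6.0512)]  |A|=419.0183
6. ⊥bis P4·P5 via (31.56,9.755): [(28.0145, 19.5575) (21.7954, 23.9819) (18.3608, 10.3898) (21.9208, 0) (35.0883, 0)]  |A|=245.0938
7. canonical 5-gon: [(28.0145, 19.5575) (21.7954, 23.9819) (18.3608, 10.3898) (21.9208, 0) (35.0883, 0)]
8. shoelace: 245.0938

Area of P4's cell: 245.0938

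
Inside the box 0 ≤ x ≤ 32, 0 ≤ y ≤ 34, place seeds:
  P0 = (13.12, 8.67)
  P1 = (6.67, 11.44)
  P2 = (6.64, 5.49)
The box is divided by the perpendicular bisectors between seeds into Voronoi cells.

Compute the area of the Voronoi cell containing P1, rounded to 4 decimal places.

Area of P1's cell: 375.1483

1. box [0,32]×[0,34]: [(0, 0) (32, 0) (32, 34) (0, 34)]
2. ⊥bis P1·P0 via (9.895,10.055): [(0, 0) (5.5768, 0) (20.1784, 34) (0, 34)]  |A|=437.8378
3. ⊥bis P1·P2 via (6.655,8.465): [(0, 8.4986) (9.2066, 8.4521) (20.1784, 34) (0, 34)]  |A|=375.1483
4. canonical 4-gon: [(0, 8.4986) (9.2066, 8.4521) (20.1784, 34) (0, 34)]
5. shoelace: 375.1483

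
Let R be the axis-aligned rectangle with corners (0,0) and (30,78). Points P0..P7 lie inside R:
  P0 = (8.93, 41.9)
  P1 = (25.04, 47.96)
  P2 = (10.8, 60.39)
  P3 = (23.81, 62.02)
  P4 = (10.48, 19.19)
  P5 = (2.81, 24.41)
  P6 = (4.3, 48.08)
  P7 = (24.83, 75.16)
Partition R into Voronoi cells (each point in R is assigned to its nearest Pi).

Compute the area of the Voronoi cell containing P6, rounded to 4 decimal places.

Area of P6's cell: 129.4944

1. box [0,30]×[0,78]: [(0, 0) (30, 0) (30, 78) (0, 78)]
2. ⊥bis P6·P0 via (6.615,44.99): [(0, 40.0341) (30, 62.5098) (30, 78) (0, 78)]  |A|=801.841
3. ⊥bis P6·P1 via (14.67,48.02): [(0, 40.0341) (14.6875, 51.0378) (14.8435, 78) (0, 78)]  |A|=478.9174
4. ⊥bis P6·P2 via (7.55,54.235): [(0, 58.2216) (0, 40.0341) (14.2399, 50.7025)]  |A|=129.4944
5. ⊥bis P6·P3 via (14.055,55.05): [(0, 58.2216) (0, 40.0341) (14.2399, 50.7025)]  |A|=129.4944
6. ⊥bis P6·P4 via (7.39,33.635): [(0, 58.2216) (0, 40.0341) (14.2399, 50.7025)]  |A|=129.4944
7. ⊥bis P6·P5 via (3.555,36.245): [(0, 58.2216) (0, 40.0341) (14.2399, 50.7025)]  |A|=129.4944
8. ⊥bis P6·P7 via (14.565,61.62): [(0, 58.2216) (0, 40.0341) (14.2399, 50.7025)]  |A|=129.4944
9. canonical 3-gon: [(0, 58.2216) (0, 40.0341) (14.2399, 50.7025)]
10. shoelace: 129.4944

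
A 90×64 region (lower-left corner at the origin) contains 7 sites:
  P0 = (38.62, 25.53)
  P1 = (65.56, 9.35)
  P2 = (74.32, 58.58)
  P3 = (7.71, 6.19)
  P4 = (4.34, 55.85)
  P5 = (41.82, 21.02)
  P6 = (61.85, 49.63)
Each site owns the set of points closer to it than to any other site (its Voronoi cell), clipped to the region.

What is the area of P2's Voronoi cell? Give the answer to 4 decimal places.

Area of P2's cell: 567.4015

1. box [0,90]×[0,64]: [(0, 0) (90, 0) (90, 64) (0, 64)]
2. ⊥bis P2·P0 via (56.47,42.055): [(90, 5.8365) (90, 64) (36.154, 64)]  |A|=1565.9364
3. ⊥bis P2·P1 via (69.94,33.965): [(62.78, 35.2391) (90, 30.3955) (90, 64) (36.154, 64)]  |A|=1231.6884
4. ⊥bis P2·P3 via (41.015,32.385): [(62.78, 35.2391) (90, 30.3955) (90, 64) (36.154, 64)]  |A|=1231.6884
5. ⊥bis P2·P4 via (39.33,57.215): [(39.1934, 60.7169) (62.78, 35.2391) (90, 30.3955) (90, 64) (39.0653, 64)]  |A|=1226.9092
6. ⊥bis P2·P5 via (58.07,39.8): [(39.1934, 60.7169) (60.521, 37.6792) (63.4863, 35.1134) (90, 30.3955) (90, 64) (39.0653, 64)]  |A|=1226.1895
7. ⊥bis P2·P6 via (68.085,54.105): [(84.3847, 31.3947) (90, 30.3955) (90, 64) (60.9831, 64)]  |A|=567.4015
8. canonical 4-gon: [(84.3847, 31.3947) (90, 30.3955) (90, 64) (60.9831, 64)]
9. shoelace: 567.4015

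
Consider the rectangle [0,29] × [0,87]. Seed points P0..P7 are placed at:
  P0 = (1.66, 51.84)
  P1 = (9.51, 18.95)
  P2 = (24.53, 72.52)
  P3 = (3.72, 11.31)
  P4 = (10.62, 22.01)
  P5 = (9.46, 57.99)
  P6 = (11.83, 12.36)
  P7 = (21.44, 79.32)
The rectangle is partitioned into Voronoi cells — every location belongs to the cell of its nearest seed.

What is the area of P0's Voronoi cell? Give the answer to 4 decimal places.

Area of P0's cell: 230.4052

1. box [0,29]×[0,87]: [(0, 0) (29, 0) (29, 87) (0, 87)]
2. ⊥bis P0·P1 via (5.585,35.395): [(0, 34.062) (29, 40.9836) (29, 87) (0, 87)]  |A|=1434.8393
3. ⊥bis P0·P2 via (13.095,62.18): [(0, 76.6618) (0, 34.062) (29, 40.9836) (29, 44.5907)]  |A|=669.9995
4. ⊥bis P0·P3 via (2.69,31.575): [(0, 76.6618) (0, 34.062) (29, 40.9836) (29, 44.5907)]  |A|=669.9995
5. ⊥bis P0·P4 via (6.14,36.925): [(0, 76.6618) (0, 35.0807) (29, 43.7914) (29, 44.5907)]  |A|=614.5137
6. ⊥bis P0·P5 via (5.56,54.915): [(0, 61.9667) (0, 35.0807) (17.1394, 40.2289)]  |A|=230.4052
7. ⊥bis P0·P6 via (6.745,32.1): [(0, 61.9667) (0, 35.0807) (17.1394, 40.2289)]  |A|=230.4052
8. ⊥bis P0·P7 via (11.55,65.58): [(0, 61.9667) (0, 35.0807) (17.1394, 40.2289)]  |A|=230.4052
9. canonical 3-gon: [(0, 61.9667) (0, 35.0807) (17.1394, 40.2289)]
10. shoelace: 230.4052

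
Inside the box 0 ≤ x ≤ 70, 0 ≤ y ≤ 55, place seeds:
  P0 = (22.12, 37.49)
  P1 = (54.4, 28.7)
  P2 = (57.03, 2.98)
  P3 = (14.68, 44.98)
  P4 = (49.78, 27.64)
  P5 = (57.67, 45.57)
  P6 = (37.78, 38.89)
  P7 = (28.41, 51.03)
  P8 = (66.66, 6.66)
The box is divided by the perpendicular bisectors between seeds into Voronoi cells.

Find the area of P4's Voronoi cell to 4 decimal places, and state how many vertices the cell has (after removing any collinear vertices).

1. box [0,70]×[0,55]: [(0, 0) (70, 0) (70, 55) (0, 55)]
2. ⊥bis P4·P0 via (35.95,32.565): [(24.3533, 0) (70, 0) (70, 55) (43.9393, 55)]  |A|=1971.9533
3. ⊥bis P4·P1 via (52.09,28.17): [(24.3533, 0) (58.5532, 0) (45.9342, 55) (43.9393, 55)]  |A|=995.3581
4. ⊥bis P4·P2 via (53.405,15.31): [(27.0456, 7.5604) (54.9372, 15.7605) (45.9342, 55) (43.9393, 55)]  |A|=631.4574
5. ⊥bis P4·P3 via (32.23,36.31): [(27.0456, 7.5604) (54.9372, 15.7605) (45.9342, 55) (43.9393, 55)]  |A|=631.4574
6. ⊥bis P4·P5 via (53.725,36.605): [(39.6018, 42.8198) (27.0456, 7.5604) (54.9372, 15.7605) (49.7537, 38.3525)]  |A|=543.3382
7. ⊥bis P4·P6 via (43.78,33.265): [(48.9012, 38.7277) (31.556, 20.226) (27.0456, 7.5604) (54.9372, 15.7605) (49.7537, 38.3525)]  |A|=421.8214
8. ⊥bis P4·P7 via (39.095,39.335): [(48.9012, 38.7277) (31.556, 20.226) (27.0456, 7.5604) (54.9372, 15.7605) (49.7537, 38.3525)]  |A|=421.8214
9. ⊥bis P4·P8 via (58.22,17.15): [(48.9012, 38.7277) (31.556, 20.226) (27.0456, 7.5604) (54.9372, 15.7605) (49.7537, 38.3525)]  |A|=421.8214
10. canonical 5-gon: [(48.9012, 38.7277) (31.556, 20.226) (27.0456, 7.5604) (54.9372, 15.7605) (49.7537, 38.3525)]
11. shoelace: 421.8214

Area of P4's cell: 421.8214 (5 vertices)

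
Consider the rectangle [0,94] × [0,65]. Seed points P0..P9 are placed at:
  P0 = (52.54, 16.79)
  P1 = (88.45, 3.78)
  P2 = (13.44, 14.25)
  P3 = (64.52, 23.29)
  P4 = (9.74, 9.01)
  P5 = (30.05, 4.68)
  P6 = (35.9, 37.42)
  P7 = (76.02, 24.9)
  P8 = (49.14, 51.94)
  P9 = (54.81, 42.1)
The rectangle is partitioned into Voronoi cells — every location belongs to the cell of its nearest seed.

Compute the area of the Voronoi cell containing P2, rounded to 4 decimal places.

Area of P2's cell: 651.7522

1. box [0,94]×[0,65]: [(0, 0) (94, 0) (94, 65) (0, 65)]
2. ⊥bis P2·P0 via (32.99,15.52): [(0, 0) (33.9982, 0) (29.7757, 65) (0, 65)]  |A|=2072.6518
3. ⊥bis P2·P1 via (50.945,9.015): [(0, 0) (33.9982, 0) (29.7757, 65) (0, 65)]  |A|=2072.6518
4. ⊥bis P2·P3 via (38.98,18.77): [(0, 0) (33.9982, 0) (29.7757, 65) (0, 65)]  |A|=2072.6518
5. ⊥bis P2·P4 via (11.59,11.63): [(0, 19.8138) (28.0606, 0) (33.9982, 0) (29.7757, 65) (0, 65)]  |A|=1794.6586
6. ⊥bis P2·P5 via (21.745,9.465): [(0, 19.8138) (19.695, 5.907) (32.2041, 27.6181) (29.7757, 65) (0, 65)]  |A|=1584.9073
7. ⊥bis P2·P6 via (24.67,25.835): [(0, 49.749) (0, 19.8138) (19.695, 5.907) (28.845, 21.788)]  |A|=651.7522
8. ⊥bis P2·P7 via (44.73,19.575): [(0, 49.749) (0, 19.8138) (19.695, 5.907) (28.845, 21.788)]  |A|=651.7522
9. ⊥bis P2·P8 via (31.29,33.095): [(0, 49.749) (0, 19.8138) (19.695, 5.907) (28.845, 21.788)]  |A|=651.7522
10. ⊥bis P2·P9 via (34.125,28.175): [(0, 49.749) (0, 19.8138) (19.695, 5.907) (28.845, 21.788)]  |A|=651.7522
11. canonical 4-gon: [(0, 49.749) (0, 19.8138) (19.695, 5.907) (28.845, 21.788)]
12. shoelace: 651.7522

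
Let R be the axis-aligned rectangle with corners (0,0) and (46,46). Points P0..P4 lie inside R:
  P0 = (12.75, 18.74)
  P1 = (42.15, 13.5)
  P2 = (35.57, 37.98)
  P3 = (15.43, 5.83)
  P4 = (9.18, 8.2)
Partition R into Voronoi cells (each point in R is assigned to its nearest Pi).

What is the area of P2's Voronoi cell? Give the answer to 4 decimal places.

1. box [0,46]×[0,46]: [(0, 0) (46, 0) (46, 46) (0, 46)]
2. ⊥bis P2·P0 via (24.16,28.36): [(46, 2.4562) (46, 46) (9.2874, 46)]  |A|=799.3036
3. ⊥bis P2·P1 via (38.86,25.74): [(28.6767, 23.0028) (46, 27.6592) (46, 46) (9.2874, 46)]  |A|=581.0049
4. ⊥bis P2·P3 via (25.5,21.905): [(28.6767, 23.0028) (46, 27.6592) (46, 46) (9.2874, 46)]  |A|=581.0049
5. ⊥bis P2·P4 via (22.375,23.09): [(28.6767, 23.0028) (46, 27.6592) (46, 46) (9.2874, 46)]  |A|=581.0049
6. canonical 4-gon: [(28.6767, 23.0028) (46, 27.6592) (46, 46) (9.2874, 46)]
7. shoelace: 581.0049

Area of P2's cell: 581.0049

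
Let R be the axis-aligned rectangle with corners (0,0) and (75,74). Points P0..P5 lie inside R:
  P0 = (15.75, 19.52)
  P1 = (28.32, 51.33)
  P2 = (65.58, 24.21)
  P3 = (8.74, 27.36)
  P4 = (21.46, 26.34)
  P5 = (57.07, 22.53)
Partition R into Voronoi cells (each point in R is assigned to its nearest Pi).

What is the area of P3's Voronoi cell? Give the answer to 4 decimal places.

Area of P3's cell: 447.7607

1. box [0,75]×[0,74]: [(0, 0) (75, 0) (75, 74) (0, 74)]
2. ⊥bis P3·P0 via (12.245,23.44): [(0, 12.4913) (68.7914, 74) (0, 74)]  |A|=2115.6338
3. ⊥bis P3·P1 via (18.53,39.345): [(0, 54.4813) (0, 12.4913) (24.5414, 34.4346)]  |A|=515.2457
4. ⊥bis P3·P2 via (37.16,25.785): [(0, 54.4813) (0, 12.4913) (24.5414, 34.4346)]  |A|=515.2457
5. ⊥bis P3·P4 via (15.1,26.85): [(16.2512, 41.2064) (0, 54.4813) (0, 12.4913) (15.0259, 25.9265)]  |A|=447.7607
6. ⊥bis P3·P5 via (32.905,24.945): [(16.2512, 41.2064) (0, 54.4813) (0, 12.4913) (15.0259, 25.9265)]  |A|=447.7607
7. canonical 4-gon: [(16.2512, 41.2064) (0, 54.4813) (0, 12.4913) (15.0259, 25.9265)]
8. shoelace: 447.7607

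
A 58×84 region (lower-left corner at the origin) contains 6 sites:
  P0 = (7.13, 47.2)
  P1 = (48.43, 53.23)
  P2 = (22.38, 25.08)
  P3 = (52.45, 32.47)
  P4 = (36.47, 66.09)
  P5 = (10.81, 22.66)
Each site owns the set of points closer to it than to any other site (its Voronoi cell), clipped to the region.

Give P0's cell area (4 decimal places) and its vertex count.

Area of P0's cell: 861.0470 (6 vertices)

1. box [0,58]×[0,84]: [(0, 0) (58, 0) (58, 84) (0, 84)]
2. ⊥bis P0·P1 via (27.78,50.215): [(0, 0) (35.1116, 0) (22.8472, 84) (0, 84)]  |A|=2434.2721
3. ⊥bis P0·P2 via (14.755,36.14): [(0, 25.9676) (28.4559, 45.5857) (22.8472, 84) (0, 84)]  |A|=1264.5125
4. ⊥bis P0·P3 via (29.79,39.835): [(0, 25.9676) (28.4559, 45.5857) (22.8472, 84) (0, 84)]  |A|=1264.5125
5. ⊥bis P0·P4 via (21.8,56.645): [(0, 25.9676) (28.4559, 45.5857) (28.3197, 46.5186) (4.188, 84) (0, 84)]  |A|=914.8255
6. ⊥bis P0·P5 via (8.97,34.93): [(0, 33.5849) (14.1201, 35.7023) (28.4559, 45.5857) (28.3197, 46.5186) (4.188, 84) (0, 84)]  |A|=861.047
7. canonical 6-gon: [(0, 33.5849) (14.1201, 35.7023) (28.4559, 45.5857) (28.3197, 46.5186) (4.188, 84) (0, 84)]
8. shoelace: 861.047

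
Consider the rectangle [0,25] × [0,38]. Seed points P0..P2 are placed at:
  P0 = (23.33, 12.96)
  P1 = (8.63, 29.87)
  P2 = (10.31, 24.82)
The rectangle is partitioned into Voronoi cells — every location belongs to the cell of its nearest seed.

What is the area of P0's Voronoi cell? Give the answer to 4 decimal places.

1. box [0,25]×[0,38]: [(0, 0) (25, 0) (25, 38) (0, 38)]
2. ⊥bis P0·P1 via (15.98,21.415): [(0, 7.5235) (0, 0) (25, 0) (25, 29.2562)]  |A|=459.7452
3. ⊥bis P0·P2 via (16.82,18.89): [(0, 0.4249) (0, 0) (25, 0) (25, 27.8701)]  |A|=353.6868
4. canonical 4-gon: [(0, 0.4249) (0, 0) (25, 0) (25, 27.8701)]
5. shoelace: 353.6868

Area of P0's cell: 353.6868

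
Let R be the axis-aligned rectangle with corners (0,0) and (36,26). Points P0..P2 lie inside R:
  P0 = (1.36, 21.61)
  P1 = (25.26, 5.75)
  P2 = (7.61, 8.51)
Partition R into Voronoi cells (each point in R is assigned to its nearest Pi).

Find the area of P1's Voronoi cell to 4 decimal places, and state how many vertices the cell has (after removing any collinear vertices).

1. box [0,36]×[0,26]: [(0, 0) (36, 0) (36, 26) (0, 26)]
2. ⊥bis P1·P0 via (13.31,13.68): [(4.232, 0) (36, 0) (36, 26) (21.4855, 26)]  |A|=601.6724
3. ⊥bis P1·P2 via (16.435,7.13): [(18.7384, 21.8603) (15.3201, 0) (36, 0) (36, 26) (21.4855, 26)]  |A|=480.478
4. canonical 5-gon: [(18.7384, 21.8603) (15.3201, 0) (36, 0) (36, 26) (21.4855, 26)]
5. shoelace: 480.478

Area of P1's cell: 480.4780 (5 vertices)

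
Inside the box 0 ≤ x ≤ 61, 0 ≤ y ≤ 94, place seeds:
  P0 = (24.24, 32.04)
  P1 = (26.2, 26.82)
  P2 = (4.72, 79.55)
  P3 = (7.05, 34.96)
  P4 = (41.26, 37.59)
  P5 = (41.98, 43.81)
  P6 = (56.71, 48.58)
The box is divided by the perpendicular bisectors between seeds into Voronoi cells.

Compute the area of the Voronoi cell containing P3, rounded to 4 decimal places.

Area of P3's cell: 770.7214

1. box [0,61]×[0,94]: [(0, 0) (61, 0) (61, 94) (0, 94)]
2. ⊥bis P3·P0 via (15.645,33.5): [(0, 0) (9.9545, 0) (25.9219, 94) (0, 94)]  |A|=1686.1902
3. ⊥bis P3·P1 via (16.625,30.89): [(0, 0) (3.4947, 0) (14.2542, 25.3126) (25.9219, 94) (0, 94)]  |A|=1604.4337
4. ⊥bis P3·P2 via (5.885,57.255): [(0, 56.9475) (0, 0) (3.4947, 0) (14.2542, 25.3126) (19.8037, 57.9823)]  |A|=770.7214
5. ⊥bis P3·P4 via (24.155,36.275): [(0, 56.9475) (0, 0) (3.4947, 0) (14.2542, 25.3126) (19.8037, 57.9823)]  |A|=770.7214
6. ⊥bis P3·P5 via (24.515,39.385): [(19.8031, 57.9823) (0, 56.9475) (0, 0) (3.4947, 0) (14.2542, 25.3126) (19.8035, 57.9809)]  |A|=770.7214
7. ⊥bis P3·P6 via (31.88,41.77): [(19.8031, 57.9823) (0, 56.9475) (0, 0) (3.4947, 0) (14.2542, 25.3126) (19.8035, 57.9809)]  |A|=770.7214
8. canonical 6-gon: [(19.8031, 57.9823) (0, 56.9475) (0, 0) (3.4947, 0) (14.2542, 25.3126) (19.8035, 57.9809)]
9. shoelace: 770.7214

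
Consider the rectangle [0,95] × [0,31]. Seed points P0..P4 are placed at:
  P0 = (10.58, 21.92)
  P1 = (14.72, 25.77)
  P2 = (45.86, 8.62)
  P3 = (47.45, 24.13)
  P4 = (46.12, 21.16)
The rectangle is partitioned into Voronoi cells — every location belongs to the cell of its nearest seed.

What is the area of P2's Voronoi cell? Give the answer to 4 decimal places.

1. box [0,95]×[0,31]: [(0, 0) (95, 0) (95, 31) (0, 31)]
2. ⊥bis P2·P0 via (28.22,15.27): [(22.4635, 0) (95, 0) (95, 31) (34.15, 31)]  |A|=2067.4921
3. ⊥bis P2·P1 via (30.29,17.195): [(26.029, 9.4582) (22.4635, 0) (95, 0) (95, 31) (37.8929, 31)]  |A|=2027.1768
4. ⊥bis P2·P3 via (46.655,16.375): [(30.7371, 18.0068) (26.029, 9.4582) (22.4635, 0) (95, 0) (95, 11.4189)]  |A|=1027.0075
5. ⊥bis P2·P4 via (45.99,14.89): [(64.9819, 14.4962) (29.2121, 15.2379) (26.029, 9.4582) (22.4635, 0) (95, 0) (95, 11.4189)]  |A|=976.9197
6. canonical 6-gon: [(64.9819, 14.4962) (29.2121, 15.2379) (26.029, 9.4582) (22.4635, 0) (95, 0) (95, 11.4189)]
7. shoelace: 976.9197

Area of P2's cell: 976.9197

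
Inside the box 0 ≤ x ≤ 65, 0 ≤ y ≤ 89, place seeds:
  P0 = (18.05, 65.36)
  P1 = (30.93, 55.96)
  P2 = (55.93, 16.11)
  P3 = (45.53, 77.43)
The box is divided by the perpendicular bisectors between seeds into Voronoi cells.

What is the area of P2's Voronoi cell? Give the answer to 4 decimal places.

Area of P2's cell: 1896.4173

1. box [0,65]×[0,89]: [(0, 0) (65, 0) (65, 89) (0, 89)]
2. ⊥bis P2·P0 via (36.99,40.735): [(0, 12.2846) (0, 0) (65, 0) (65, 62.2785)]  |A|=2423.3024
3. ⊥bis P2·P1 via (43.43,36.035): [(0, 8.7891) (0, 0) (65, 0) (65, 49.567)]  |A|=1896.5724
4. ⊥bis P2·P3 via (50.73,46.77): [(64.1769, 49.0506) (0, 8.7891) (0, 0) (65, 0) (65, 49.1902)]  |A|=1896.4173
5. canonical 5-gon: [(64.1769, 49.0506) (0, 8.7891) (0, 0) (65, 0) (65, 49.1902)]
6. shoelace: 1896.4173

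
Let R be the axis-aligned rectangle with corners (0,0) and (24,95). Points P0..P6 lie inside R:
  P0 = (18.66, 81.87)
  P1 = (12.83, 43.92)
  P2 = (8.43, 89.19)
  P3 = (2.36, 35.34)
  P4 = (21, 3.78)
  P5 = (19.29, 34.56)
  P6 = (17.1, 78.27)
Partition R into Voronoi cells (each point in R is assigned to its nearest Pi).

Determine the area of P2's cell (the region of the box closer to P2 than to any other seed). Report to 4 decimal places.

1. box [0,24]×[0,95]: [(0, 0) (24, 0) (24, 95) (0, 95)]
2. ⊥bis P2·P0 via (13.545,85.53): [(0, 66.6003) (20.3212, 95) (0, 95)]  |A|=288.5577
3. ⊥bis P2·P1 via (10.63,66.555): [(0, 66.6003) (20.3212, 95) (0, 95)]  |A|=288.5577
4. ⊥bis P2·P3 via (5.395,62.265): [(0, 66.6003) (20.3212, 95) (0, 95)]  |A|=288.5577
5. ⊥bis P2·P4 via (14.715,46.485): [(0, 66.6003) (20.3212, 95) (0, 95)]  |A|=288.5577
6. ⊥bis P2·P5 via (13.86,61.875): [(0, 66.6003) (20.3212, 95) (0, 95)]  |A|=288.5577
7. ⊥bis P2·P6 via (12.765,83.73): [(0, 73.5952) (11.5888, 82.7962) (20.3212, 95) (0, 95)]  |A|=248.0267
8. canonical 4-gon: [(0, 73.5952) (11.5888, 82.7962) (20.3212, 95) (0, 95)]
9. shoelace: 248.0267

Area of P2's cell: 248.0267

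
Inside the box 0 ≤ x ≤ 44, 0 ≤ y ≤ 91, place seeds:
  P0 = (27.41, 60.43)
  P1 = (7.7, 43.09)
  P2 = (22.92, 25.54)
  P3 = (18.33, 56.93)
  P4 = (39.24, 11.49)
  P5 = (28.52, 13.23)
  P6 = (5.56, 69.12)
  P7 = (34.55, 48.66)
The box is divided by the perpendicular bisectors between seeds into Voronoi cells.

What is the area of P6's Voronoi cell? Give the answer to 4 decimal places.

1. box [0,44]×[0,91]: [(0, 0) (44, 0) (44, 91) (0, 91)]
2. ⊥bis P6·P0 via (16.485,64.775): [(0, 23.3254) (26.915, 91) (0, 91)]  |A|=910.7309
3. ⊥bis P6·P1 via (6.63,56.105): [(0, 55.5599) (13.2534, 56.6495) (26.915, 91) (0, 91)]  |A|=697.1221
4. ⊥bis P6·P2 via (14.24,47.33): [(0, 55.5599) (13.2534, 56.6495) (26.915, 91) (0, 91)]  |A|=697.1221
5. ⊥bis P6·P3 via (11.945,63.025): [(0, 55.5599) (5.2294, 55.9899) (18.5344, 69.9279) (26.915, 91) (0, 91)]  |A|=645.591
6. ⊥bis P6·P4 via (22.4,40.305): [(0, 55.5599) (5.2294, 55.9899) (18.5344, 69.9279) (26.915, 91) (0, 91)]  |A|=645.591
7. ⊥bis P6·P5 via (17.04,41.175): [(0, 55.5599) (5.2294, 55.9899) (18.5344, 69.9279) (26.915, 91) (0, 91)]  |A|=645.591
8. ⊥bis P6·P7 via (20.055,58.89): [(0, 55.5599) (5.2294, 55.9899) (18.5344, 69.9279) (26.915, 91) (0, 91)]  |A|=645.591
9. canonical 5-gon: [(0, 55.5599) (5.2294, 55.9899) (18.5344, 69.9279) (26.915, 91) (0, 91)]
10. shoelace: 645.591

Area of P6's cell: 645.5910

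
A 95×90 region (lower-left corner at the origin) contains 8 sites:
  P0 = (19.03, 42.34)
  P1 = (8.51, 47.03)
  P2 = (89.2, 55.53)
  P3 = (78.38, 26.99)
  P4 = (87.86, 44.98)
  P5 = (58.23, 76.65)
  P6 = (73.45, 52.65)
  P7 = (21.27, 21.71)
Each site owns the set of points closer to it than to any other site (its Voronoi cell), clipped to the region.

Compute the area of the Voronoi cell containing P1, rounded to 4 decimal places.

1. box [0,95]×[0,90]: [(0, 0) (95, 0) (95, 90) (0, 90)]
2. ⊥bis P1·P0 via (13.77,44.685): [(0, 13.7979) (33.9722, 90) (0, 90)]  |A|=1294.3769
3. ⊥bis P1·P2 via (48.855,51.28): [(0, 13.7979) (33.9722, 90) (0, 90)]  |A|=1294.3769
4. ⊥bis P1·P3 via (43.445,37.01): [(0, 13.7979) (33.9722, 90) (0, 90)]  |A|=1294.3769
5. ⊥bis P1·P4 via (48.185,46.005): [(0, 13.7979) (33.9722, 90) (0, 90)]  |A|=1294.3769
6. ⊥bis P1·P5 via (33.37,61.84): [(0, 13.7979) (26.5338, 73.3152) (16.5941, 90) (0, 90)]  |A|=1149.4011
7. ⊥bis P1·P6 via (40.98,49.84): [(0, 13.7979) (26.5338, 73.3152) (16.5941, 90) (0, 90)]  |A|=1149.4011
8. ⊥bis P1·P7 via (14.89,34.37): [(0, 26.8662) (7.5143, 30.653) (26.5338, 73.3152) (16.5941, 90) (0, 90)]  |A|=1100.3017
9. canonical 5-gon: [(0, 26.8662) (7.5143, 30.653) (26.5338, 73.3152) (16.5941, 90) (0, 90)]
10. shoelace: 1100.3017

Area of P1's cell: 1100.3017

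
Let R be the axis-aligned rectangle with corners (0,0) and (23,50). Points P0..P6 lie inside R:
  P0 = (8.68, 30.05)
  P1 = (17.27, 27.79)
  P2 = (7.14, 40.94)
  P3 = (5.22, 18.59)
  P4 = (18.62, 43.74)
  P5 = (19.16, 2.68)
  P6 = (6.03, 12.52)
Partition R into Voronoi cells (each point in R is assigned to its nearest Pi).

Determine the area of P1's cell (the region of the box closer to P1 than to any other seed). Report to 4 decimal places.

Area of P1's cell: 191.1561

1. box [0,23]×[0,50]: [(0, 0) (23, 0) (23, 50) (0, 50)]
2. ⊥bis P1·P0 via (12.975,28.92): [(5.3662, 0) (23, 0) (23, 50) (18.5211, 50)]  |A|=552.8169
3. ⊥bis P1·P2 via (12.205,34.365): [(14.9674, 36.493) (5.3662, 0) (23, 0) (23, 42.6808)]  |A|=493.1728
4. ⊥bis P1·P3 via (11.245,23.19): [(14.9674, 36.493) (11.4104, 22.9733) (23, 7.7935) (23, 42.6808)]  |A|=245.4584
5. ⊥bis P1·P4 via (17.945,35.765): [(14.8449, 36.0274) (11.4104, 22.9733) (23, 7.7935) (23, 35.3371)]  |A|=214.0231
6. ⊥bis P1·P5 via (18.215,15.235): [(14.8449, 36.0274) (11.4104, 22.9733) (17.3672, 15.1712) (23, 15.5952) (23, 35.3371)]  |A|=192.0507
7. ⊥bis P1·P6 via (11.65,20.155): [(14.8449, 36.0274) (11.4104, 22.9733) (16.0156, 16.9416) (18.323, 15.2431) (23, 15.5952) (23, 35.3371)]  |A|=191.1561
8. canonical 6-gon: [(14.8449, 36.0274) (11.4104, 22.9733) (16.0156, 16.9416) (18.323, 15.2431) (23, 15.5952) (23, 35.3371)]
9. shoelace: 191.1561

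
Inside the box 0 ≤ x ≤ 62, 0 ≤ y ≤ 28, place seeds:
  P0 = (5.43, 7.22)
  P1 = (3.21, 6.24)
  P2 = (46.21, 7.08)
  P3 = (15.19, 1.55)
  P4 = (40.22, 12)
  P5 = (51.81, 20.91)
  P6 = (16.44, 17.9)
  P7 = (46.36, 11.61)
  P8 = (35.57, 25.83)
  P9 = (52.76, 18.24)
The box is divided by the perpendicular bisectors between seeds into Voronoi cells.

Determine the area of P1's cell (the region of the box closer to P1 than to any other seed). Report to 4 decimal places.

1. box [0,62]×[0,28]: [(0, 0) (62, 0) (62, 28) (0, 28)]
2. ⊥bis P1·P0 via (4.32,6.73): [(0, 16.5161) (0, 0) (7.2909, 0)]  |A|=60.2087
3. ⊥bis P1·P2 via (24.71,6.66): [(0, 16.5161) (0, 0) (7.2909, 0)]  |A|=60.2087
4. ⊥bis P1·P3 via (9.2,3.895): [(0, 16.5161) (0, 0) (7.2909, 0)]  |A|=60.2087
5. ⊥bis P1·P4 via (21.715,9.12): [(0, 16.5161) (0, 0) (7.2909, 0)]  |A|=60.2087
6. ⊥bis P1·P5 via (27.51,13.575): [(0, 16.5161) (0, 0) (7.2909, 0)]  |A|=60.2087
7. ⊥bis P1·P6 via (9.825,12.07): [(0, 16.5161) (0, 0) (7.2909, 0)]  |A|=60.2087
8. ⊥bis P1·P7 via (24.785,8.925): [(0, 16.5161) (0, 0) (7.2909, 0)]  |A|=60.2087
9. ⊥bis P1·P8 via (19.39,16.035): [(0, 16.5161) (0, 0) (7.2909, 0)]  |A|=60.2087
10. ⊥bis P1·P9 via (27.985,12.24): [(0, 16.5161) (0, 0) (7.2909, 0)]  |A|=60.2087
11. canonical 3-gon: [(0, 16.5161) (0, 0) (7.2909, 0)]
12. shoelace: 60.2087

Area of P1's cell: 60.2087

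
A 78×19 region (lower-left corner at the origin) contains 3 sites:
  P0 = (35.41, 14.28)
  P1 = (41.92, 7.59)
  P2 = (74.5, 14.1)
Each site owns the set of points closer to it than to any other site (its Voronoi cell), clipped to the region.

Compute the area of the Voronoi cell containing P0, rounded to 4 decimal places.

Area of P0's cell: 706.6161

1. box [0,78]×[0,19]: [(0, 0) (78, 0) (78, 19) (0, 19)]
2. ⊥bis P0·P1 via (38.665,10.935): [(0, 0) (27.4276, 0) (46.953, 19) (0, 19)]  |A|=706.6161
3. ⊥bis P0·P2 via (54.955,14.19): [(0, 0) (27.4276, 0) (46.953, 19) (0, 19)]  |A|=706.6161
4. canonical 4-gon: [(0, 0) (27.4276, 0) (46.953, 19) (0, 19)]
5. shoelace: 706.6161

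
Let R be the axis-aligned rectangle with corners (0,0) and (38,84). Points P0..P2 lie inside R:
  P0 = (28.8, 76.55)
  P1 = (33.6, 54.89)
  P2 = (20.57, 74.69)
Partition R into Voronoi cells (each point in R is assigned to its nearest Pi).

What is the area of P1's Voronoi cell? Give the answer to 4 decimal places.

Area of P1's cell: 2234.0347

1. box [0,38]×[0,84]: [(0, 0) (38, 0) (38, 84) (0, 84)]
2. ⊥bis P1·P0 via (31.2,65.72): [(0, 58.8059) (0, 0) (38, 0) (38, 67.2269)]  |A|=2394.6232
3. ⊥bis P1·P2 via (27.085,64.79): [(27.1264, 64.8173) (0, 46.9659) (0, 0) (38, 0) (38, 67.2269)]  |A|=2234.0347
4. canonical 5-gon: [(27.1264, 64.8173) (0, 46.9659) (0, 0) (38, 0) (38, 67.2269)]
5. shoelace: 2234.0347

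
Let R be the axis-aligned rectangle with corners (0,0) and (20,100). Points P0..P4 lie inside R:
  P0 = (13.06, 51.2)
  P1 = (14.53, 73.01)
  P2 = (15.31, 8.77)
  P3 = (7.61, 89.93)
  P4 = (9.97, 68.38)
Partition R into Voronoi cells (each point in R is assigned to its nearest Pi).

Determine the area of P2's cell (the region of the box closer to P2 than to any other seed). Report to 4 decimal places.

Area of P2's cell: 595.2615

1. box [0,20]×[0,100]: [(0, 0) (20, 0) (20, 100) (0, 100)]
2. ⊥bis P2·P0 via (14.185,29.985): [(0, 29.2328) (0, 0) (20, 0) (20, 30.2934)]  |A|=595.2615
3. ⊥bis P2·P1 via (14.92,40.89): [(0, 29.2328) (0, 0) (20, 0) (20, 30.2934)]  |A|=595.2615
4. ⊥bis P2·P3 via (11.46,49.35): [(0, 29.2328) (0, 0) (20, 0) (20, 30.2934)]  |A|=595.2615
5. ⊥bis P2·P4 via (12.64,38.575): [(0, 29.2328) (0, 0) (20, 0) (20, 30.2934)]  |A|=595.2615
6. canonical 4-gon: [(0, 29.2328) (0, 0) (20, 0) (20, 30.2934)]
7. shoelace: 595.2615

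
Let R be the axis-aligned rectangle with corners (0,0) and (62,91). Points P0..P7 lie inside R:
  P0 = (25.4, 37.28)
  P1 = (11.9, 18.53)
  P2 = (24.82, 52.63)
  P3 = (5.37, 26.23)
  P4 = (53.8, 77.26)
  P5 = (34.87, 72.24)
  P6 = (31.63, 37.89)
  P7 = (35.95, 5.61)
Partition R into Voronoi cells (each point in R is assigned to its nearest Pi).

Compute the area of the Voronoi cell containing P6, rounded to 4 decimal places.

Area of P6's cell: 889.9701

1. box [0,62]×[0,91]: [(0, 0) (62, 0) (62, 91) (0, 91)]
2. ⊥bis P6·P0 via (28.515,37.585): [(32.1951, 0) (62, 0) (62, 91) (23.285, 91)]  |A|=3117.6585
3. ⊥bis P6·P1 via (21.765,28.21): [(30.2829, 19.5293) (49.446, 0) (62, 0) (62, 91) (23.285, 91)]  |A|=2949.2094
4. ⊥bis P6·P2 via (28.225,45.26): [(27.7835, 45.056) (30.2829, 19.5293) (49.446, 0) (62, 0) (62, 60.8643)]  |A|=1544.279
5. ⊥bis P6·P3 via (18.5,32.06): [(27.7835, 45.056) (30.2829, 19.5293) (49.446, 0) (62, 0) (62, 60.8643)]  |A|=1544.279
6. ⊥bis P6·P4 via (42.715,57.575): [(48.1977, 54.4876) (27.7835, 45.056) (30.2829, 19.5293) (49.446, 0) (62, 0) (62, 46.7152)]  |A|=1446.6343
7. ⊥bis P6·P5 via (33.25,55.065): [(49.9735, 53.4876) (46.7014, 53.7962) (27.7835, 45.056) (30.2829, 19.5293) (49.446, 0) (62, 0) (62, 46.7152)]  |A|=1445.2723
8. ⊥bis P6·P7 via (33.79,21.75): [(49.9735, 53.4876) (46.7014, 53.7962) (27.7835, 45.056) (30.1136, 21.258) (62, 25.5253) (62, 46.7152)]  |A|=889.9701
9. canonical 6-gon: [(49.9735, 53.4876) (46.7014, 53.7962) (27.7835, 45.056) (30.1136, 21.258) (62, 25.5253) (62, 46.7152)]
10. shoelace: 889.9701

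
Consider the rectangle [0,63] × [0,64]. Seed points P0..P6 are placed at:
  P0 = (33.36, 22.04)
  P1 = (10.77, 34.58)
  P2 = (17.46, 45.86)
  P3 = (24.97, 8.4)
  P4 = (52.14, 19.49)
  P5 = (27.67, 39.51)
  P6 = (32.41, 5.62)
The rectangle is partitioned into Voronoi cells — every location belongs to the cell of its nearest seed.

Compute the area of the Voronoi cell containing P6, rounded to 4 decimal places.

Area of P6's cell: 241.1069

1. box [0,63]×[0,64]: [(0, 0) (63, 0) (63, 64) (0, 64)]
2. ⊥bis P6·P0 via (32.885,13.83): [(0, 15.7326) (0, 0) (63, 0) (63, 12.0877)]  |A|=876.3382
3. ⊥bis P6·P1 via (21.59,20.1): [(14.6138, 14.8871) (0, 3.9671) (0, 0) (63, 0) (63, 12.0877)]  |A|=790.3693
4. ⊥bis P6·P2 via (24.935,25.74): [(14.6138, 14.8871) (0, 3.9671) (0, 0) (63, 0) (63, 12.0877)]  |A|=790.3693
5. ⊥bis P6·P3 via (28.69,7.01): [(31.2732, 13.9233) (26.0707, 0) (63, 0) (63, 12.0877)]  |A|=448.8397
6. ⊥bis P6·P4 via (42.275,12.555): [(41.7388, 13.3178) (31.2732, 13.9233) (26.0707, 0) (51.101, 0)]  |A|=241.1069
7. ⊥bis P6·P5 via (30.04,22.565): [(41.7388, 13.3178) (31.2732, 13.9233) (26.0707, 0) (51.101, 0)]  |A|=241.1069
8. canonical 4-gon: [(41.7388, 13.3178) (31.2732, 13.9233) (26.0707, 0) (51.101, 0)]
9. shoelace: 241.1069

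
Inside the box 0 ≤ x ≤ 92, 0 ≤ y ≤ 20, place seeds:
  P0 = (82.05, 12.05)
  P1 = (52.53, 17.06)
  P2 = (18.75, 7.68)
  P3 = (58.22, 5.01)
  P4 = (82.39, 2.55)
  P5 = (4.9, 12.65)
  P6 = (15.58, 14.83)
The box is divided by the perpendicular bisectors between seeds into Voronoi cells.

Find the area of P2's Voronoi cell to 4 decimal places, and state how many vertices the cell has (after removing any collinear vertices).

Area of P2's cell: 369.1234 (5 vertices)

1. box [0,92]×[0,20]: [(0, 0) (92, 0) (92, 20) (0, 20)]
2. ⊥bis P2·P0 via (50.4,9.865): [(0, 0) (51.081, 0) (49.7003, 20) (0, 20)]  |A|=1007.8136
3. ⊥bis P2·P1 via (35.64,12.37): [(0, 0) (39.0749, 0) (33.5213, 20) (0, 20)]  |A|=725.962
4. ⊥bis P2·P3 via (38.485,6.345): [(0, 0) (38.0558, 0) (38.2554, 2.9511) (33.5213, 20) (0, 20)]  |A|=724.4582
5. ⊥bis P2·P4 via (50.57,5.115): [(0, 0) (38.0558, 0) (38.2554, 2.9511) (33.5213, 20) (0, 20)]  |A|=724.4582
6. ⊥bis P2·P5 via (11.825,10.165): [(8.1773, 0) (38.0558, 0) (38.2554, 2.9511) (33.5213, 20) (15.3542, 20)]  |A|=489.1424
7. ⊥bis P2·P6 via (17.165,11.255): [(11.2798, 8.6458) (8.1773, 0) (38.0558, 0) (38.2554, 2.9511) (33.8905, 18.6704)]  |A|=369.1234
8. canonical 5-gon: [(11.2798, 8.6458) (8.1773, 0) (38.0558, 0) (38.2554, 2.9511) (33.8905, 18.6704)]
9. shoelace: 369.1234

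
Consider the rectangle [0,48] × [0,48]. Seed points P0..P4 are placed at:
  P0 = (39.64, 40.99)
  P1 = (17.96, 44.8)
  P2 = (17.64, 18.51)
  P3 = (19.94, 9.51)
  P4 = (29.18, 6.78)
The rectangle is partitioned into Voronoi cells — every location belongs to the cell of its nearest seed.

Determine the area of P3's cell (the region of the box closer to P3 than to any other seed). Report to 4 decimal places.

Area of P3's cell: 302.0334

1. box [0,48]×[0,48]: [(0, 0) (48, 0) (48, 48) (0, 48)]
2. ⊥bis P3·P0 via (29.79,25.25): [(0, 43.8924) (0, 0) (48, 0) (48, 13.8543)]  |A|=1385.9207
3. ⊥bis P3·P1 via (18.95,27.155): [(26.1044, 27.5564) (0, 26.0918) (0, 0) (48, 0) (48, 13.8543)]  |A|=1153.5831
4. ⊥bis P3·P2 via (18.79,14.01): [(39.3536, 19.2651) (0, 9.2081) (0, 0) (48, 0) (48, 13.8543)]  |A|=703.4445
5. ⊥bis P3·P4 via (24.56,8.145): [(26.9056, 16.084) (0, 9.2081) (0, 0) (22.1535, 0)]  |A|=302.0334
6. canonical 4-gon: [(26.9056, 16.084) (0, 9.2081) (0, 0) (22.1535, 0)]
7. shoelace: 302.0334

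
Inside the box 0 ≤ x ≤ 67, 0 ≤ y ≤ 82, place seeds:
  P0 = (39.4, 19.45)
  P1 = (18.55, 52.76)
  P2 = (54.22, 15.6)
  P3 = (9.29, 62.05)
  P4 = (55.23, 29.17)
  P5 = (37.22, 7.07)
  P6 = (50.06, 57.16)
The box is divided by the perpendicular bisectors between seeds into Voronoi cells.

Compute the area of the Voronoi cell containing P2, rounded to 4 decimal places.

Area of P2's cell: 429.8155

1. box [0,67]×[0,82]: [(0, 0) (67, 0) (67, 82) (0, 82)]
2. ⊥bis P2·P0 via (46.81,17.525): [(42.2573, 0) (67, 0) (67, 82) (63.5596, 82)]  |A|=1155.5086
3. ⊥bis P2·P1 via (36.385,34.18): [(56.0374, 53.0444) (42.2573, 0) (67, 0) (67, 63.5674)]  |A|=1004.6641
4. ⊥bis P2·P3 via (31.755,38.825): [(56.0374, 53.0444) (42.2573, 0) (67, 0) (67, 63.5674)]  |A|=1004.6641
5. ⊥bis P2·P4 via (54.725,22.385): [(48.1987, 22.8707) (42.2573, 0) (67, 0) (67, 21.4714)]  |A|=484.7867
6. ⊥bis P2·P5 via (45.72,11.335): [(48.1987, 22.8707) (45.3787, 12.0153) (51.4075, 0) (67, 0) (67, 21.4714)]  |A|=429.8155
7. ⊥bis P2·P6 via (52.14,36.38): [(48.1987, 22.8707) (45.3787, 12.0153) (51.4075, 0) (67, 0) (67, 21.4714)]  |A|=429.8155
8. canonical 5-gon: [(48.1987, 22.8707) (45.3787, 12.0153) (51.4075, 0) (67, 0) (67, 21.4714)]
9. shoelace: 429.8155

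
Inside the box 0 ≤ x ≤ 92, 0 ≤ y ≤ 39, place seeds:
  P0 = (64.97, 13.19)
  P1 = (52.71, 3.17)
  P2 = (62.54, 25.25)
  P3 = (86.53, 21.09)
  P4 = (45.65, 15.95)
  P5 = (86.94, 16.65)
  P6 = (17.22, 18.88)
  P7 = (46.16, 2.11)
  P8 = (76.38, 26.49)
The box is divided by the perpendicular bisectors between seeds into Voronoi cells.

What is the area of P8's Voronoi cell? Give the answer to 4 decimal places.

1. box [0,92]×[0,39]: [(0, 0) (92, 0) (92, 39) (0, 39)]
2. ⊥bis P8·P0 via (70.675,19.84): [(92, 1.5454) (92, 39) (48.3413, 39)]  |A|=817.6105
3. ⊥bis P8·P1 via (64.545,14.83): [(92, 1.5454) (92, 39) (48.3413, 39)]  |A|=817.6105
4. ⊥bis P8·P2 via (69.46,25.87): [(69.9441, 20.4671) (92, 1.5454) (92, 39) (68.2836, 39)]  |A|=632.8152
5. ⊥bis P8·P3 via (81.455,23.79): [(69.9441, 20.4671) (76.6338, 14.728) (89.547, 39) (68.2836, 39)]  |A|=315.2786
6. ⊥bis P8·P4 via (61.015,21.22): [(69.9441, 20.4671) (76.6338, 14.728) (89.547, 39) (68.2836, 39)]  |A|=315.2786
7. ⊥bis P8·P5 via (81.66,21.57): [(69.9441, 20.4671) (75.8839, 15.3713) (78.4294, 18.103) (89.547, 39) (68.2836, 39)]  |A|=313.4356
8. ⊥bis P8·P6 via (46.8,22.685): [(69.9441, 20.4671) (75.8839, 15.3713) (78.4294, 18.103) (89.547, 39) (68.2836, 39)]  |A|=313.4356
9. ⊥bis P8·P7 via (61.27,14.3): [(69.9441, 20.4671) (75.8839, 15.3713) (78.4294, 18.103) (89.547, 39) (68.2836, 39)]  |A|=313.4356
10. canonical 5-gon: [(69.9441, 20.4671) (75.8839, 15.3713) (78.4294, 18.103) (89.547, 39) (68.2836, 39)]
11. shoelace: 313.4356

Area of P8's cell: 313.4356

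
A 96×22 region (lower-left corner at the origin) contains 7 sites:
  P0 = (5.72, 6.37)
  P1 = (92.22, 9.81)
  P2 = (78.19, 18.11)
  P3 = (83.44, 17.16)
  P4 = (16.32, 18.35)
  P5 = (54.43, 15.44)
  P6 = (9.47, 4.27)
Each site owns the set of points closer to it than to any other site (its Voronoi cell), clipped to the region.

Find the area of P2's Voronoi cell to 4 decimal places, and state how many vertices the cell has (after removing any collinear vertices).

Area of P2's cell: 277.8604 (5 vertices)

1. box [0,96]×[0,22]: [(0, 0) (96, 0) (96, 22) (0, 22)]
2. ⊥bis P2·P0 via (41.955,12.24): [(43.9379, 0) (96, 0) (96, 22) (40.3739, 22)]  |A|=1184.5707
3. ⊥bis P2·P1 via (85.205,13.96): [(43.9379, 0) (76.9464, 0) (89.9614, 22) (40.3739, 22)]  |A|=908.5564
4. ⊥bis P2·P3 via (80.815,17.635): [(43.9379, 0) (76.9464, 0) (77.9225, 1.6499) (81.6049, 22) (40.3739, 22)]  |A|=823.5282
5. ⊥bis P2·P4 via (47.255,18.23): [(47.1843, 0) (76.9464, 0) (77.9225, 1.6499) (81.6049, 22) (47.2696, 22)]  |A|=711.9645
6. ⊥bis P2·P5 via (66.31,16.775): [(68.1951, 0) (76.9464, 0) (77.9225, 1.6499) (81.6049, 22) (65.7228, 22)]  |A|=277.8604
7. ⊥bis P2·P6 via (43.83,11.19): [(68.1951, 0) (76.9464, 0) (77.9225, 1.6499) (81.6049, 22) (65.7228, 22)]  |A|=277.8604
8. canonical 5-gon: [(68.1951, 0) (76.9464, 0) (77.9225, 1.6499) (81.6049, 22) (65.7228, 22)]
9. shoelace: 277.8604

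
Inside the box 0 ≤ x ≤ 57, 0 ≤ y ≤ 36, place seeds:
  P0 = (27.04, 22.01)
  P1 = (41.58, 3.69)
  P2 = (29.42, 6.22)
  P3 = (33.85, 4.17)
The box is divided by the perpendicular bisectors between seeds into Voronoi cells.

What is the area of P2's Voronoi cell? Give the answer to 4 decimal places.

Area of P2's cell: 403.2303

1. box [0,57]×[0,36]: [(0, 0) (57, 0) (57, 36) (0, 36)]
2. ⊥bis P2·P0 via (28.23,14.115): [(0, 9.8599) (0, 0) (57, 0) (57, 18.4515)]  |A|=806.8747
3. ⊥bis P2·P1 via (35.5,4.955): [(37.7029, 15.5428) (0, 9.8599) (0, 0) (34.4691, 0)]  |A|=453.7476
4. ⊥bis P2·P3 via (31.635,5.195): [(36.3276, 15.3355) (0, 9.8599) (0, 0) (29.231, 0)]  |A|=403.2303
5. canonical 4-gon: [(36.3276, 15.3355) (0, 9.8599) (0, 0) (29.231, 0)]
6. shoelace: 403.2303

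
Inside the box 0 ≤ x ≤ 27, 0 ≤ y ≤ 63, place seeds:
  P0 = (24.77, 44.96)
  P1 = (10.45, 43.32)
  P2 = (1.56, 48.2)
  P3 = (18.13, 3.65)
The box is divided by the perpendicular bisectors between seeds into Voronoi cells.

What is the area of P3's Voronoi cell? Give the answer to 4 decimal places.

1. box [0,27]×[0,63]: [(0, 0) (27, 0) (27, 63) (0, 63)]
2. ⊥bis P3·P0 via (21.45,24.305): [(0, 27.7528) (0, 0) (27, 0) (27, 23.4129)]  |A|=690.737
3. ⊥bis P3·P1 via (14.29,23.485): [(19.8522, 24.5618) (0, 20.7185) (0, 0) (27, 0) (27, 23.4129)]  |A|=620.9139
4. ⊥bis P3·P2 via (9.845,25.925): [(19.8522, 24.5618) (0, 20.7185) (0, 0) (27, 0) (27, 23.4129)]  |A|=620.9139
5. canonical 5-gon: [(19.8522, 24.5618) (0, 20.7185) (0, 0) (27, 0) (27, 23.4129)]
6. shoelace: 620.9139

Area of P3's cell: 620.9139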